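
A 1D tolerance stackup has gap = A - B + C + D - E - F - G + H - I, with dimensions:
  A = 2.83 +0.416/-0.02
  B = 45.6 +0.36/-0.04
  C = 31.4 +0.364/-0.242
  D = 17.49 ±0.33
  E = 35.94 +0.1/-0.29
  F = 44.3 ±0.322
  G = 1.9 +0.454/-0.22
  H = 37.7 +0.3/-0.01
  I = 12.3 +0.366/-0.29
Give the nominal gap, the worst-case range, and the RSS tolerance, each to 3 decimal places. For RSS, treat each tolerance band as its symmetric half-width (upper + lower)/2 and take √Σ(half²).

nominal=-50.620 wc=[-52.824,-48.048] rss=0.822

Stack each dimension's contribution:
  +A: nom +2.830 → Σnom=2.830; wc +0.416/-0.020 → slack +0.416/-0.020; half-tol=0.218, Σhalf²=0.047524
  -B: nom -45.600 → Σnom=-42.770; wc +0.040/-0.360 → slack +0.456/-0.380; half-tol=0.200, Σhalf²=0.087524
  +C: nom +31.400 → Σnom=-11.370; wc +0.364/-0.242 → slack +0.820/-0.622; half-tol=0.303, Σhalf²=0.179333
  +D: nom +17.490 → Σnom=6.120; wc +0.330/-0.330 → slack +1.150/-0.952; half-tol=0.330, Σhalf²=0.288233
  -E: nom -35.940 → Σnom=-29.820; wc +0.290/-0.100 → slack +1.440/-1.052; half-tol=0.195, Σhalf²=0.326258
  -F: nom -44.300 → Σnom=-74.120; wc +0.322/-0.322 → slack +1.762/-1.374; half-tol=0.322, Σhalf²=0.429942
  -G: nom -1.900 → Σnom=-76.020; wc +0.220/-0.454 → slack +1.982/-1.828; half-tol=0.337, Σhalf²=0.543511
  +H: nom +37.700 → Σnom=-38.320; wc +0.300/-0.010 → slack +2.282/-1.838; half-tol=0.155, Σhalf²=0.567536
  -I: nom -12.300 → Σnom=-50.620; wc +0.290/-0.366 → slack +2.572/-2.204; half-tol=0.328, Σhalf²=0.675120
Nominal = -50.620. Worst-case = [-50.620 - 2.204, -50.620 + 2.572] = [-52.824, -48.048]. RSS = √0.675120 = 0.822.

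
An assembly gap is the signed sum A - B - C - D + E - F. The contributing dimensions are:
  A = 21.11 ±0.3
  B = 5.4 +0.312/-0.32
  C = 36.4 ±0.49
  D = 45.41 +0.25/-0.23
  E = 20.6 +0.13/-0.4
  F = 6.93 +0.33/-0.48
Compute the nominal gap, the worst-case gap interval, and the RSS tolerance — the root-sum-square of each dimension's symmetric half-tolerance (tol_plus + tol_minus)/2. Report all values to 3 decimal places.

nominal=-52.430 wc=[-54.512,-50.480] rss=0.850

Stack each dimension's contribution:
  +A: nom +21.110 → Σnom=21.110; wc +0.300/-0.300 → slack +0.300/-0.300; half-tol=0.300, Σhalf²=0.090000
  -B: nom -5.400 → Σnom=15.710; wc +0.320/-0.312 → slack +0.620/-0.612; half-tol=0.316, Σhalf²=0.189856
  -C: nom -36.400 → Σnom=-20.690; wc +0.490/-0.490 → slack +1.110/-1.102; half-tol=0.490, Σhalf²=0.429956
  -D: nom -45.410 → Σnom=-66.100; wc +0.230/-0.250 → slack +1.340/-1.352; half-tol=0.240, Σhalf²=0.487556
  +E: nom +20.600 → Σnom=-45.500; wc +0.130/-0.400 → slack +1.470/-1.752; half-tol=0.265, Σhalf²=0.557781
  -F: nom -6.930 → Σnom=-52.430; wc +0.480/-0.330 → slack +1.950/-2.082; half-tol=0.405, Σhalf²=0.721806
Nominal = -52.430. Worst-case = [-52.430 - 2.082, -52.430 + 1.950] = [-54.512, -50.480]. RSS = √0.721806 = 0.850.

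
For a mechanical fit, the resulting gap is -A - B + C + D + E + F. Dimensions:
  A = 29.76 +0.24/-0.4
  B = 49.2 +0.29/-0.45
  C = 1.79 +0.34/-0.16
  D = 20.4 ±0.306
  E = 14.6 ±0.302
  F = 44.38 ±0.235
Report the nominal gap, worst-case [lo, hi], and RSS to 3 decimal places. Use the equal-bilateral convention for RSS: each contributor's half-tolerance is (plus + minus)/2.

nominal=2.210 wc=[0.677,4.243] rss=0.736

Stack each dimension's contribution:
  -A: nom -29.760 → Σnom=-29.760; wc +0.400/-0.240 → slack +0.400/-0.240; half-tol=0.320, Σhalf²=0.102400
  -B: nom -49.200 → Σnom=-78.960; wc +0.450/-0.290 → slack +0.850/-0.530; half-tol=0.370, Σhalf²=0.239300
  +C: nom +1.790 → Σnom=-77.170; wc +0.340/-0.160 → slack +1.190/-0.690; half-tol=0.250, Σhalf²=0.301800
  +D: nom +20.400 → Σnom=-56.770; wc +0.306/-0.306 → slack +1.496/-0.996; half-tol=0.306, Σhalf²=0.395436
  +E: nom +14.600 → Σnom=-42.170; wc +0.302/-0.302 → slack +1.798/-1.298; half-tol=0.302, Σhalf²=0.486640
  +F: nom +44.380 → Σnom=2.210; wc +0.235/-0.235 → slack +2.033/-1.533; half-tol=0.235, Σhalf²=0.541865
Nominal = 2.210. Worst-case = [2.210 - 1.533, 2.210 + 2.033] = [0.677, 4.243]. RSS = √0.541865 = 0.736.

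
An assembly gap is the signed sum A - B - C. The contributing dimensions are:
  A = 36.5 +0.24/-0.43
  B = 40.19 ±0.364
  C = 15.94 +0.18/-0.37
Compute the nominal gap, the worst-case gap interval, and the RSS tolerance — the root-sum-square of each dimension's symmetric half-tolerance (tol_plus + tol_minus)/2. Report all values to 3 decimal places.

Stack each dimension's contribution:
  +A: nom +36.500 → Σnom=36.500; wc +0.240/-0.430 → slack +0.240/-0.430; half-tol=0.335, Σhalf²=0.112225
  -B: nom -40.190 → Σnom=-3.690; wc +0.364/-0.364 → slack +0.604/-0.794; half-tol=0.364, Σhalf²=0.244721
  -C: nom -15.940 → Σnom=-19.630; wc +0.370/-0.180 → slack +0.974/-0.974; half-tol=0.275, Σhalf²=0.320346
Nominal = -19.630. Worst-case = [-19.630 - 0.974, -19.630 + 0.974] = [-20.604, -18.656]. RSS = √0.320346 = 0.566.

nominal=-19.630 wc=[-20.604,-18.656] rss=0.566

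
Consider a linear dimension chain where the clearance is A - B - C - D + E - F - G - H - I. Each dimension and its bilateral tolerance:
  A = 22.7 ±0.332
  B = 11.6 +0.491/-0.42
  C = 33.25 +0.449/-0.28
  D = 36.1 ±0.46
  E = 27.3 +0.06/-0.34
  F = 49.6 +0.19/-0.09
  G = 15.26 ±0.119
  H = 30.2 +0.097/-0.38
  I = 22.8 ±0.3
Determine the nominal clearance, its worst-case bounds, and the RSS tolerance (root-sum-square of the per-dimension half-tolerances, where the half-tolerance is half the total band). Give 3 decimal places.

nominal=-148.810 wc=[-151.588,-146.369] rss=0.940

Stack each dimension's contribution:
  +A: nom +22.700 → Σnom=22.700; wc +0.332/-0.332 → slack +0.332/-0.332; half-tol=0.332, Σhalf²=0.110224
  -B: nom -11.600 → Σnom=11.100; wc +0.420/-0.491 → slack +0.752/-0.823; half-tol=0.456, Σhalf²=0.317704
  -C: nom -33.250 → Σnom=-22.150; wc +0.280/-0.449 → slack +1.032/-1.272; half-tol=0.365, Σhalf²=0.450565
  -D: nom -36.100 → Σnom=-58.250; wc +0.460/-0.460 → slack +1.492/-1.732; half-tol=0.460, Σhalf²=0.662165
  +E: nom +27.300 → Σnom=-30.950; wc +0.060/-0.340 → slack +1.552/-2.072; half-tol=0.200, Σhalf²=0.702165
  -F: nom -49.600 → Σnom=-80.550; wc +0.090/-0.190 → slack +1.642/-2.262; half-tol=0.140, Σhalf²=0.721765
  -G: nom -15.260 → Σnom=-95.810; wc +0.119/-0.119 → slack +1.761/-2.381; half-tol=0.119, Σhalf²=0.735926
  -H: nom -30.200 → Σnom=-126.010; wc +0.380/-0.097 → slack +2.141/-2.478; half-tol=0.238, Σhalf²=0.792808
  -I: nom -22.800 → Σnom=-148.810; wc +0.300/-0.300 → slack +2.441/-2.778; half-tol=0.300, Σhalf²=0.882808
Nominal = -148.810. Worst-case = [-148.810 - 2.778, -148.810 + 2.441] = [-151.588, -146.369]. RSS = √0.882808 = 0.940.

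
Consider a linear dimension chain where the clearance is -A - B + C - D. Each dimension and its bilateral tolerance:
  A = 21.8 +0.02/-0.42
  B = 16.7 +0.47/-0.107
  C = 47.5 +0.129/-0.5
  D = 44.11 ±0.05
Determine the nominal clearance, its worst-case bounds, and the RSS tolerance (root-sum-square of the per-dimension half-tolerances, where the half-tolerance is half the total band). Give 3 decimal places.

Stack each dimension's contribution:
  -A: nom -21.800 → Σnom=-21.800; wc +0.420/-0.020 → slack +0.420/-0.020; half-tol=0.220, Σhalf²=0.048400
  -B: nom -16.700 → Σnom=-38.500; wc +0.107/-0.470 → slack +0.527/-0.490; half-tol=0.288, Σhalf²=0.131632
  +C: nom +47.500 → Σnom=9.000; wc +0.129/-0.500 → slack +0.656/-0.990; half-tol=0.315, Σhalf²=0.230543
  -D: nom -44.110 → Σnom=-35.110; wc +0.050/-0.050 → slack +0.706/-1.040; half-tol=0.050, Σhalf²=0.233043
Nominal = -35.110. Worst-case = [-35.110 - 1.040, -35.110 + 0.706] = [-36.150, -34.404]. RSS = √0.233043 = 0.483.

nominal=-35.110 wc=[-36.150,-34.404] rss=0.483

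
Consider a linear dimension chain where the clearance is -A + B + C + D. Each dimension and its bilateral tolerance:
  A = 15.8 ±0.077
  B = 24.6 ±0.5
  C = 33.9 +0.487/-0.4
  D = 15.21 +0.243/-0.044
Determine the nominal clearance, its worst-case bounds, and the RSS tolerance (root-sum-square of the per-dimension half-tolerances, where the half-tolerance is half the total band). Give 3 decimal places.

Stack each dimension's contribution:
  -A: nom -15.800 → Σnom=-15.800; wc +0.077/-0.077 → slack +0.077/-0.077; half-tol=0.077, Σhalf²=0.005929
  +B: nom +24.600 → Σnom=8.800; wc +0.500/-0.500 → slack +0.577/-0.577; half-tol=0.500, Σhalf²=0.255929
  +C: nom +33.900 → Σnom=42.700; wc +0.487/-0.400 → slack +1.064/-0.977; half-tol=0.444, Σhalf²=0.452621
  +D: nom +15.210 → Σnom=57.910; wc +0.243/-0.044 → slack +1.307/-1.021; half-tol=0.143, Σhalf²=0.473214
Nominal = 57.910. Worst-case = [57.910 - 1.021, 57.910 + 1.307] = [56.889, 59.217]. RSS = √0.473214 = 0.688.

nominal=57.910 wc=[56.889,59.217] rss=0.688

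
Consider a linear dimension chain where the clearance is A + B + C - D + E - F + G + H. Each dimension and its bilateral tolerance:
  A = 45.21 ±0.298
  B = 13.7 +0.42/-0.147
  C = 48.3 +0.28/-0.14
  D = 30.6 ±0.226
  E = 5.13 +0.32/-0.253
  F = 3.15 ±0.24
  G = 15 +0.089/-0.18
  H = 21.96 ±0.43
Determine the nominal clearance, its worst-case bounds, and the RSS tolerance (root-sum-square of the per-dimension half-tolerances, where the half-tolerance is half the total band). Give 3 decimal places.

nominal=115.550 wc=[113.636,117.853] rss=0.779

Stack each dimension's contribution:
  +A: nom +45.210 → Σnom=45.210; wc +0.298/-0.298 → slack +0.298/-0.298; half-tol=0.298, Σhalf²=0.088804
  +B: nom +13.700 → Σnom=58.910; wc +0.420/-0.147 → slack +0.718/-0.445; half-tol=0.283, Σhalf²=0.169176
  +C: nom +48.300 → Σnom=107.210; wc +0.280/-0.140 → slack +0.998/-0.585; half-tol=0.210, Σhalf²=0.213276
  -D: nom -30.600 → Σnom=76.610; wc +0.226/-0.226 → slack +1.224/-0.811; half-tol=0.226, Σhalf²=0.264352
  +E: nom +5.130 → Σnom=81.740; wc +0.320/-0.253 → slack +1.544/-1.064; half-tol=0.286, Σhalf²=0.346434
  -F: nom -3.150 → Σnom=78.590; wc +0.240/-0.240 → slack +1.784/-1.304; half-tol=0.240, Σhalf²=0.404034
  +G: nom +15.000 → Σnom=93.590; wc +0.089/-0.180 → slack +1.873/-1.484; half-tol=0.135, Σhalf²=0.422125
  +H: nom +21.960 → Σnom=115.550; wc +0.430/-0.430 → slack +2.303/-1.914; half-tol=0.430, Σhalf²=0.607025
Nominal = 115.550. Worst-case = [115.550 - 1.914, 115.550 + 2.303] = [113.636, 117.853]. RSS = √0.607025 = 0.779.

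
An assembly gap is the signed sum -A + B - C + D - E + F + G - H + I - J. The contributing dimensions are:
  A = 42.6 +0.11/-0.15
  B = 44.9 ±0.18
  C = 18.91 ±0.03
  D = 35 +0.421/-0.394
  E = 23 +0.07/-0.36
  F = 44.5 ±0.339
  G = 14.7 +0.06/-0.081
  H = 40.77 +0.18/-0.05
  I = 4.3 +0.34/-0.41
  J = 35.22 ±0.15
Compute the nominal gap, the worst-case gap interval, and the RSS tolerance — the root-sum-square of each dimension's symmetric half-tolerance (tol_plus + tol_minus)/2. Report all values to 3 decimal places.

nominal=-17.100 wc=[-19.044,-15.020] rss=0.747

Stack each dimension's contribution:
  -A: nom -42.600 → Σnom=-42.600; wc +0.150/-0.110 → slack +0.150/-0.110; half-tol=0.130, Σhalf²=0.016900
  +B: nom +44.900 → Σnom=2.300; wc +0.180/-0.180 → slack +0.330/-0.290; half-tol=0.180, Σhalf²=0.049300
  -C: nom -18.910 → Σnom=-16.610; wc +0.030/-0.030 → slack +0.360/-0.320; half-tol=0.030, Σhalf²=0.050200
  +D: nom +35.000 → Σnom=18.390; wc +0.421/-0.394 → slack +0.781/-0.714; half-tol=0.407, Σhalf²=0.216256
  -E: nom -23.000 → Σnom=-4.610; wc +0.360/-0.070 → slack +1.141/-0.784; half-tol=0.215, Σhalf²=0.262481
  +F: nom +44.500 → Σnom=39.890; wc +0.339/-0.339 → slack +1.480/-1.123; half-tol=0.339, Σhalf²=0.377402
  +G: nom +14.700 → Σnom=54.590; wc +0.060/-0.081 → slack +1.540/-1.204; half-tol=0.071, Σhalf²=0.382373
  -H: nom -40.770 → Σnom=13.820; wc +0.050/-0.180 → slack +1.590/-1.384; half-tol=0.115, Σhalf²=0.395597
  +I: nom +4.300 → Σnom=18.120; wc +0.340/-0.410 → slack +1.930/-1.794; half-tol=0.375, Σhalf²=0.536223
  -J: nom -35.220 → Σnom=-17.100; wc +0.150/-0.150 → slack +2.080/-1.944; half-tol=0.150, Σhalf²=0.558723
Nominal = -17.100. Worst-case = [-17.100 - 1.944, -17.100 + 2.080] = [-19.044, -15.020]. RSS = √0.558723 = 0.747.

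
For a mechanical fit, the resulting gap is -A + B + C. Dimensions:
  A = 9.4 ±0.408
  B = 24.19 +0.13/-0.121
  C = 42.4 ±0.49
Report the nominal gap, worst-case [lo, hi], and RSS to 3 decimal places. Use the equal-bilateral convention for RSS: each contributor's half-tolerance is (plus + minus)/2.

Stack each dimension's contribution:
  -A: nom -9.400 → Σnom=-9.400; wc +0.408/-0.408 → slack +0.408/-0.408; half-tol=0.408, Σhalf²=0.166464
  +B: nom +24.190 → Σnom=14.790; wc +0.130/-0.121 → slack +0.538/-0.529; half-tol=0.126, Σhalf²=0.182214
  +C: nom +42.400 → Σnom=57.190; wc +0.490/-0.490 → slack +1.028/-1.019; half-tol=0.490, Σhalf²=0.422314
Nominal = 57.190. Worst-case = [57.190 - 1.019, 57.190 + 1.028] = [56.171, 58.218]. RSS = √0.422314 = 0.650.

nominal=57.190 wc=[56.171,58.218] rss=0.650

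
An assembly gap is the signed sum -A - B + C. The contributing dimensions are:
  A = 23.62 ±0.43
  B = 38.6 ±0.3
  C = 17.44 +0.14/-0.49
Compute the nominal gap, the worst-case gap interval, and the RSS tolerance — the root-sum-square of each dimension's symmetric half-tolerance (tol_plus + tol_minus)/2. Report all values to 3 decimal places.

Stack each dimension's contribution:
  -A: nom -23.620 → Σnom=-23.620; wc +0.430/-0.430 → slack +0.430/-0.430; half-tol=0.430, Σhalf²=0.184900
  -B: nom -38.600 → Σnom=-62.220; wc +0.300/-0.300 → slack +0.730/-0.730; half-tol=0.300, Σhalf²=0.274900
  +C: nom +17.440 → Σnom=-44.780; wc +0.140/-0.490 → slack +0.870/-1.220; half-tol=0.315, Σhalf²=0.374125
Nominal = -44.780. Worst-case = [-44.780 - 1.220, -44.780 + 0.870] = [-46.000, -43.910]. RSS = √0.374125 = 0.612.

nominal=-44.780 wc=[-46.000,-43.910] rss=0.612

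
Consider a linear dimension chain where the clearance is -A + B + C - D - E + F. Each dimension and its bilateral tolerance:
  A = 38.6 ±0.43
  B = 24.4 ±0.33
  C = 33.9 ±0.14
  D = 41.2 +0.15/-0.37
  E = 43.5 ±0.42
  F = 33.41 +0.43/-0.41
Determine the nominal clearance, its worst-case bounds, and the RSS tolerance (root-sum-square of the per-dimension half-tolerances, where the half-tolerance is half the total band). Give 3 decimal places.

Stack each dimension's contribution:
  -A: nom -38.600 → Σnom=-38.600; wc +0.430/-0.430 → slack +0.430/-0.430; half-tol=0.430, Σhalf²=0.184900
  +B: nom +24.400 → Σnom=-14.200; wc +0.330/-0.330 → slack +0.760/-0.760; half-tol=0.330, Σhalf²=0.293800
  +C: nom +33.900 → Σnom=19.700; wc +0.140/-0.140 → slack +0.900/-0.900; half-tol=0.140, Σhalf²=0.313400
  -D: nom -41.200 → Σnom=-21.500; wc +0.370/-0.150 → slack +1.270/-1.050; half-tol=0.260, Σhalf²=0.381000
  -E: nom -43.500 → Σnom=-65.000; wc +0.420/-0.420 → slack +1.690/-1.470; half-tol=0.420, Σhalf²=0.557400
  +F: nom +33.410 → Σnom=-31.590; wc +0.430/-0.410 → slack +2.120/-1.880; half-tol=0.420, Σhalf²=0.733800
Nominal = -31.590. Worst-case = [-31.590 - 1.880, -31.590 + 2.120] = [-33.470, -29.470]. RSS = √0.733800 = 0.857.

nominal=-31.590 wc=[-33.470,-29.470] rss=0.857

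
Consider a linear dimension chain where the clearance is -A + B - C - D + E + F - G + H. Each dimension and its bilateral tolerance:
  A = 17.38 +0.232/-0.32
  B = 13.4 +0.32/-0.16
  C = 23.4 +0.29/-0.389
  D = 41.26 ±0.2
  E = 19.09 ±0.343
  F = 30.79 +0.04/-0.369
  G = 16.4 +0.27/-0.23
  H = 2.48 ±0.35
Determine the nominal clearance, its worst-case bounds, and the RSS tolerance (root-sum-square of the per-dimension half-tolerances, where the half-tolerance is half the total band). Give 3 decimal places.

nominal=-32.680 wc=[-34.894,-30.488] rss=0.796

Stack each dimension's contribution:
  -A: nom -17.380 → Σnom=-17.380; wc +0.320/-0.232 → slack +0.320/-0.232; half-tol=0.276, Σhalf²=0.076176
  +B: nom +13.400 → Σnom=-3.980; wc +0.320/-0.160 → slack +0.640/-0.392; half-tol=0.240, Σhalf²=0.133776
  -C: nom -23.400 → Σnom=-27.380; wc +0.389/-0.290 → slack +1.029/-0.682; half-tol=0.340, Σhalf²=0.249036
  -D: nom -41.260 → Σnom=-68.640; wc +0.200/-0.200 → slack +1.229/-0.882; half-tol=0.200, Σhalf²=0.289036
  +E: nom +19.090 → Σnom=-49.550; wc +0.343/-0.343 → slack +1.572/-1.225; half-tol=0.343, Σhalf²=0.406685
  +F: nom +30.790 → Σnom=-18.760; wc +0.040/-0.369 → slack +1.612/-1.594; half-tol=0.204, Σhalf²=0.448506
  -G: nom -16.400 → Σnom=-35.160; wc +0.230/-0.270 → slack +1.842/-1.864; half-tol=0.250, Σhalf²=0.511006
  +H: nom +2.480 → Σnom=-32.680; wc +0.350/-0.350 → slack +2.192/-2.214; half-tol=0.350, Σhalf²=0.633505
Nominal = -32.680. Worst-case = [-32.680 - 2.214, -32.680 + 2.192] = [-34.894, -30.488]. RSS = √0.633505 = 0.796.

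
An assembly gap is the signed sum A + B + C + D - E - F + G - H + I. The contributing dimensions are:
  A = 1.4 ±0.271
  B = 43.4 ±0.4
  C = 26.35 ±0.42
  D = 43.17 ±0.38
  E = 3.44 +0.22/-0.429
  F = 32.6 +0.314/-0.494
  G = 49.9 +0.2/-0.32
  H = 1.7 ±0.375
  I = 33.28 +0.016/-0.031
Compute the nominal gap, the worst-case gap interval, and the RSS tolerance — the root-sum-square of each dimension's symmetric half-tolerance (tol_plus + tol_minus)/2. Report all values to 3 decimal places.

nominal=159.760 wc=[157.029,162.745] rss=1.016

Stack each dimension's contribution:
  +A: nom +1.400 → Σnom=1.400; wc +0.271/-0.271 → slack +0.271/-0.271; half-tol=0.271, Σhalf²=0.073441
  +B: nom +43.400 → Σnom=44.800; wc +0.400/-0.400 → slack +0.671/-0.671; half-tol=0.400, Σhalf²=0.233441
  +C: nom +26.350 → Σnom=71.150; wc +0.420/-0.420 → slack +1.091/-1.091; half-tol=0.420, Σhalf²=0.409841
  +D: nom +43.170 → Σnom=114.320; wc +0.380/-0.380 → slack +1.471/-1.471; half-tol=0.380, Σhalf²=0.554241
  -E: nom -3.440 → Σnom=110.880; wc +0.429/-0.220 → slack +1.900/-1.691; half-tol=0.325, Σhalf²=0.659541
  -F: nom -32.600 → Σnom=78.280; wc +0.494/-0.314 → slack +2.394/-2.005; half-tol=0.404, Σhalf²=0.822757
  +G: nom +49.900 → Σnom=128.180; wc +0.200/-0.320 → slack +2.594/-2.325; half-tol=0.260, Σhalf²=0.890357
  -H: nom -1.700 → Σnom=126.480; wc +0.375/-0.375 → slack +2.969/-2.700; half-tol=0.375, Σhalf²=1.030982
  +I: nom +33.280 → Σnom=159.760; wc +0.016/-0.031 → slack +2.985/-2.731; half-tol=0.024, Σhalf²=1.031535
Nominal = 159.760. Worst-case = [159.760 - 2.731, 159.760 + 2.985] = [157.029, 162.745]. RSS = √1.031535 = 1.016.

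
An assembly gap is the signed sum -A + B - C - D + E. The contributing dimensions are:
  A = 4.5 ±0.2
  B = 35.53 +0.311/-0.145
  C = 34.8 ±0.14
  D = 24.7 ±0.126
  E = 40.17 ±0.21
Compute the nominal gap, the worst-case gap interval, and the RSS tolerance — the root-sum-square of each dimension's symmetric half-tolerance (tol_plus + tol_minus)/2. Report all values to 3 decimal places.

Stack each dimension's contribution:
  -A: nom -4.500 → Σnom=-4.500; wc +0.200/-0.200 → slack +0.200/-0.200; half-tol=0.200, Σhalf²=0.040000
  +B: nom +35.530 → Σnom=31.030; wc +0.311/-0.145 → slack +0.511/-0.345; half-tol=0.228, Σhalf²=0.091984
  -C: nom -34.800 → Σnom=-3.770; wc +0.140/-0.140 → slack +0.651/-0.485; half-tol=0.140, Σhalf²=0.111584
  -D: nom -24.700 → Σnom=-28.470; wc +0.126/-0.126 → slack +0.777/-0.611; half-tol=0.126, Σhalf²=0.127460
  +E: nom +40.170 → Σnom=11.700; wc +0.210/-0.210 → slack +0.987/-0.821; half-tol=0.210, Σhalf²=0.171560
Nominal = 11.700. Worst-case = [11.700 - 0.821, 11.700 + 0.987] = [10.879, 12.687]. RSS = √0.171560 = 0.414.

nominal=11.700 wc=[10.879,12.687] rss=0.414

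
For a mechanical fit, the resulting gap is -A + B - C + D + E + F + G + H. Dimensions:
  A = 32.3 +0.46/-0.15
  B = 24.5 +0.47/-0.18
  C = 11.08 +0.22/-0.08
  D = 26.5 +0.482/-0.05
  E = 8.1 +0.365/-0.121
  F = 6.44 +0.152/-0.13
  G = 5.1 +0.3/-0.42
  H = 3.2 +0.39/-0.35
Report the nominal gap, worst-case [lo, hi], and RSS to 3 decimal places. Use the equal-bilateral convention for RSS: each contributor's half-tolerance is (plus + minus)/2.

nominal=30.460 wc=[28.529,32.849] rss=0.798

Stack each dimension's contribution:
  -A: nom -32.300 → Σnom=-32.300; wc +0.150/-0.460 → slack +0.150/-0.460; half-tol=0.305, Σhalf²=0.093025
  +B: nom +24.500 → Σnom=-7.800; wc +0.470/-0.180 → slack +0.620/-0.640; half-tol=0.325, Σhalf²=0.198650
  -C: nom -11.080 → Σnom=-18.880; wc +0.080/-0.220 → slack +0.700/-0.860; half-tol=0.150, Σhalf²=0.221150
  +D: nom +26.500 → Σnom=7.620; wc +0.482/-0.050 → slack +1.182/-0.910; half-tol=0.266, Σhalf²=0.291906
  +E: nom +8.100 → Σnom=15.720; wc +0.365/-0.121 → slack +1.547/-1.031; half-tol=0.243, Σhalf²=0.350955
  +F: nom +6.440 → Σnom=22.160; wc +0.152/-0.130 → slack +1.699/-1.161; half-tol=0.141, Σhalf²=0.370836
  +G: nom +5.100 → Σnom=27.260; wc +0.300/-0.420 → slack +1.999/-1.581; half-tol=0.360, Σhalf²=0.500436
  +H: nom +3.200 → Σnom=30.460; wc +0.390/-0.350 → slack +2.389/-1.931; half-tol=0.370, Σhalf²=0.637336
Nominal = 30.460. Worst-case = [30.460 - 1.931, 30.460 + 2.389] = [28.529, 32.849]. RSS = √0.637336 = 0.798.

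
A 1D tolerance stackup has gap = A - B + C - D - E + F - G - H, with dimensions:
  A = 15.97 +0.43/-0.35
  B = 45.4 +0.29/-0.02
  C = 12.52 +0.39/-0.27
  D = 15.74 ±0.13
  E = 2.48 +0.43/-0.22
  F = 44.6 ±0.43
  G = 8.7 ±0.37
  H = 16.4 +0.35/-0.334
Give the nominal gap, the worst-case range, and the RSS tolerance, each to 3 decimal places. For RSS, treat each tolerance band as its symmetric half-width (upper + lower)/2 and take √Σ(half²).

nominal=-15.630 wc=[-18.250,-13.306] rss=0.920

Stack each dimension's contribution:
  +A: nom +15.970 → Σnom=15.970; wc +0.430/-0.350 → slack +0.430/-0.350; half-tol=0.390, Σhalf²=0.152100
  -B: nom -45.400 → Σnom=-29.430; wc +0.020/-0.290 → slack +0.450/-0.640; half-tol=0.155, Σhalf²=0.176125
  +C: nom +12.520 → Σnom=-16.910; wc +0.390/-0.270 → slack +0.840/-0.910; half-tol=0.330, Σhalf²=0.285025
  -D: nom -15.740 → Σnom=-32.650; wc +0.130/-0.130 → slack +0.970/-1.040; half-tol=0.130, Σhalf²=0.301925
  -E: nom -2.480 → Σnom=-35.130; wc +0.220/-0.430 → slack +1.190/-1.470; half-tol=0.325, Σhalf²=0.407550
  +F: nom +44.600 → Σnom=9.470; wc +0.430/-0.430 → slack +1.620/-1.900; half-tol=0.430, Σhalf²=0.592450
  -G: nom -8.700 → Σnom=0.770; wc +0.370/-0.370 → slack +1.990/-2.270; half-tol=0.370, Σhalf²=0.729350
  -H: nom -16.400 → Σnom=-15.630; wc +0.334/-0.350 → slack +2.324/-2.620; half-tol=0.342, Σhalf²=0.846314
Nominal = -15.630. Worst-case = [-15.630 - 2.620, -15.630 + 2.324] = [-18.250, -13.306]. RSS = √0.846314 = 0.920.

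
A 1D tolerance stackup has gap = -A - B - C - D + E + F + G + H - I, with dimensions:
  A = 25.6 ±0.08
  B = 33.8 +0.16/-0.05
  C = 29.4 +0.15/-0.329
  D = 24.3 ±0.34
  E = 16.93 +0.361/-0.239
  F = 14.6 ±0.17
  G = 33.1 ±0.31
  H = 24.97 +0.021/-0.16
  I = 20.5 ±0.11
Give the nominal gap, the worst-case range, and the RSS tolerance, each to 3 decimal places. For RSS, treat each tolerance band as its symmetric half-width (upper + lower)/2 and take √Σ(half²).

Stack each dimension's contribution:
  -A: nom -25.600 → Σnom=-25.600; wc +0.080/-0.080 → slack +0.080/-0.080; half-tol=0.080, Σhalf²=0.006400
  -B: nom -33.800 → Σnom=-59.400; wc +0.050/-0.160 → slack +0.130/-0.240; half-tol=0.105, Σhalf²=0.017425
  -C: nom -29.400 → Σnom=-88.800; wc +0.329/-0.150 → slack +0.459/-0.390; half-tol=0.239, Σhalf²=0.074785
  -D: nom -24.300 → Σnom=-113.100; wc +0.340/-0.340 → slack +0.799/-0.730; half-tol=0.340, Σhalf²=0.190385
  +E: nom +16.930 → Σnom=-96.170; wc +0.361/-0.239 → slack +1.160/-0.969; half-tol=0.300, Σhalf²=0.280385
  +F: nom +14.600 → Σnom=-81.570; wc +0.170/-0.170 → slack +1.330/-1.139; half-tol=0.170, Σhalf²=0.309285
  +G: nom +33.100 → Σnom=-48.470; wc +0.310/-0.310 → slack +1.640/-1.449; half-tol=0.310, Σhalf²=0.405385
  +H: nom +24.970 → Σnom=-23.500; wc +0.021/-0.160 → slack +1.661/-1.609; half-tol=0.090, Σhalf²=0.413576
  -I: nom -20.500 → Σnom=-44.000; wc +0.110/-0.110 → slack +1.771/-1.719; half-tol=0.110, Σhalf²=0.425676
Nominal = -44.000. Worst-case = [-44.000 - 1.719, -44.000 + 1.771] = [-45.719, -42.229]. RSS = √0.425676 = 0.652.

nominal=-44.000 wc=[-45.719,-42.229] rss=0.652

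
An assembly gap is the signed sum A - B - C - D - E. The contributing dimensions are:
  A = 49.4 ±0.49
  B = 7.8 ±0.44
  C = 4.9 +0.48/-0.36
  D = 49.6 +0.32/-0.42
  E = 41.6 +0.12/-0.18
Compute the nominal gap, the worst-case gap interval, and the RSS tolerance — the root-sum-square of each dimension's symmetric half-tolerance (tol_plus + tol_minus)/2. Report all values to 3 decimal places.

Stack each dimension's contribution:
  +A: nom +49.400 → Σnom=49.400; wc +0.490/-0.490 → slack +0.490/-0.490; half-tol=0.490, Σhalf²=0.240100
  -B: nom -7.800 → Σnom=41.600; wc +0.440/-0.440 → slack +0.930/-0.930; half-tol=0.440, Σhalf²=0.433700
  -C: nom -4.900 → Σnom=36.700; wc +0.360/-0.480 → slack +1.290/-1.410; half-tol=0.420, Σhalf²=0.610100
  -D: nom -49.600 → Σnom=-12.900; wc +0.420/-0.320 → slack +1.710/-1.730; half-tol=0.370, Σhalf²=0.747000
  -E: nom -41.600 → Σnom=-54.500; wc +0.180/-0.120 → slack +1.890/-1.850; half-tol=0.150, Σhalf²=0.769500
Nominal = -54.500. Worst-case = [-54.500 - 1.850, -54.500 + 1.890] = [-56.350, -52.610]. RSS = √0.769500 = 0.877.

nominal=-54.500 wc=[-56.350,-52.610] rss=0.877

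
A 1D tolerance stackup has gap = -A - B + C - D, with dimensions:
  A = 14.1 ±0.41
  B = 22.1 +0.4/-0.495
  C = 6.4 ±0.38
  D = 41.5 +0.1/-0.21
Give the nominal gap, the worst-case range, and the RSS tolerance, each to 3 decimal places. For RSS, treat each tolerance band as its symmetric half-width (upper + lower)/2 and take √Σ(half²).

nominal=-71.300 wc=[-72.590,-69.805] rss=0.733

Stack each dimension's contribution:
  -A: nom -14.100 → Σnom=-14.100; wc +0.410/-0.410 → slack +0.410/-0.410; half-tol=0.410, Σhalf²=0.168100
  -B: nom -22.100 → Σnom=-36.200; wc +0.495/-0.400 → slack +0.905/-0.810; half-tol=0.448, Σhalf²=0.368356
  +C: nom +6.400 → Σnom=-29.800; wc +0.380/-0.380 → slack +1.285/-1.190; half-tol=0.380, Σhalf²=0.512756
  -D: nom -41.500 → Σnom=-71.300; wc +0.210/-0.100 → slack +1.495/-1.290; half-tol=0.155, Σhalf²=0.536781
Nominal = -71.300. Worst-case = [-71.300 - 1.290, -71.300 + 1.495] = [-72.590, -69.805]. RSS = √0.536781 = 0.733.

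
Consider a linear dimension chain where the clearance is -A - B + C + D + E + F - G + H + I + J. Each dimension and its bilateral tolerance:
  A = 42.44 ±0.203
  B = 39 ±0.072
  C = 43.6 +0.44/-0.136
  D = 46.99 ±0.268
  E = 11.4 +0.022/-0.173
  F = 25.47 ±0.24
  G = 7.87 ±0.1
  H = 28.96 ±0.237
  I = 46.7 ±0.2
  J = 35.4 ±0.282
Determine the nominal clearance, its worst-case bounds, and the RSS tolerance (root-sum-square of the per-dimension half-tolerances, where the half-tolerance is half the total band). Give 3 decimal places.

nominal=149.210 wc=[147.299,151.274] rss=0.674

Stack each dimension's contribution:
  -A: nom -42.440 → Σnom=-42.440; wc +0.203/-0.203 → slack +0.203/-0.203; half-tol=0.203, Σhalf²=0.041209
  -B: nom -39.000 → Σnom=-81.440; wc +0.072/-0.072 → slack +0.275/-0.275; half-tol=0.072, Σhalf²=0.046393
  +C: nom +43.600 → Σnom=-37.840; wc +0.440/-0.136 → slack +0.715/-0.411; half-tol=0.288, Σhalf²=0.129337
  +D: nom +46.990 → Σnom=9.150; wc +0.268/-0.268 → slack +0.983/-0.679; half-tol=0.268, Σhalf²=0.201161
  +E: nom +11.400 → Σnom=20.550; wc +0.022/-0.173 → slack +1.005/-0.852; half-tol=0.097, Σhalf²=0.210667
  +F: nom +25.470 → Σnom=46.020; wc +0.240/-0.240 → slack +1.245/-1.092; half-tol=0.240, Σhalf²=0.268267
  -G: nom -7.870 → Σnom=38.150; wc +0.100/-0.100 → slack +1.345/-1.192; half-tol=0.100, Σhalf²=0.278267
  +H: nom +28.960 → Σnom=67.110; wc +0.237/-0.237 → slack +1.582/-1.429; half-tol=0.237, Σhalf²=0.334436
  +I: nom +46.700 → Σnom=113.810; wc +0.200/-0.200 → slack +1.782/-1.629; half-tol=0.200, Σhalf²=0.374436
  +J: nom +35.400 → Σnom=149.210; wc +0.282/-0.282 → slack +2.064/-1.911; half-tol=0.282, Σhalf²=0.453960
Nominal = 149.210. Worst-case = [149.210 - 1.911, 149.210 + 2.064] = [147.299, 151.274]. RSS = √0.453960 = 0.674.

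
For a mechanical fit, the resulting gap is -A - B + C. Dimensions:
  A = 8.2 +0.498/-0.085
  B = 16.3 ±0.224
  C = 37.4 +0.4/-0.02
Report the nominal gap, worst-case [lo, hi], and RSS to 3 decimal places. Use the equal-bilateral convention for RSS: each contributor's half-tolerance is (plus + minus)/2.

nominal=12.900 wc=[12.158,13.609] rss=0.423

Stack each dimension's contribution:
  -A: nom -8.200 → Σnom=-8.200; wc +0.085/-0.498 → slack +0.085/-0.498; half-tol=0.291, Σhalf²=0.084972
  -B: nom -16.300 → Σnom=-24.500; wc +0.224/-0.224 → slack +0.309/-0.722; half-tol=0.224, Σhalf²=0.135148
  +C: nom +37.400 → Σnom=12.900; wc +0.400/-0.020 → slack +0.709/-0.742; half-tol=0.210, Σhalf²=0.179248
Nominal = 12.900. Worst-case = [12.900 - 0.742, 12.900 + 0.709] = [12.158, 13.609]. RSS = √0.179248 = 0.423.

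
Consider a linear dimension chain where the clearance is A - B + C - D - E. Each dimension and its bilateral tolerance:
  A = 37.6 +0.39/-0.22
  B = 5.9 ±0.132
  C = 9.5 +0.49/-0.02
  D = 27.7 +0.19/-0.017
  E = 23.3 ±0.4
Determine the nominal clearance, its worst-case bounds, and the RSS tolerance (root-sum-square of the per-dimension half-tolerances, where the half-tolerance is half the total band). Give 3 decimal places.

Stack each dimension's contribution:
  +A: nom +37.600 → Σnom=37.600; wc +0.390/-0.220 → slack +0.390/-0.220; half-tol=0.305, Σhalf²=0.093025
  -B: nom -5.900 → Σnom=31.700; wc +0.132/-0.132 → slack +0.522/-0.352; half-tol=0.132, Σhalf²=0.110449
  +C: nom +9.500 → Σnom=41.200; wc +0.490/-0.020 → slack +1.012/-0.372; half-tol=0.255, Σhalf²=0.175474
  -D: nom -27.700 → Σnom=13.500; wc +0.017/-0.190 → slack +1.029/-0.562; half-tol=0.104, Σhalf²=0.186186
  -E: nom -23.300 → Σnom=-9.800; wc +0.400/-0.400 → slack +1.429/-0.962; half-tol=0.400, Σhalf²=0.346186
Nominal = -9.800. Worst-case = [-9.800 - 0.962, -9.800 + 1.429] = [-10.762, -8.371]. RSS = √0.346186 = 0.588.

nominal=-9.800 wc=[-10.762,-8.371] rss=0.588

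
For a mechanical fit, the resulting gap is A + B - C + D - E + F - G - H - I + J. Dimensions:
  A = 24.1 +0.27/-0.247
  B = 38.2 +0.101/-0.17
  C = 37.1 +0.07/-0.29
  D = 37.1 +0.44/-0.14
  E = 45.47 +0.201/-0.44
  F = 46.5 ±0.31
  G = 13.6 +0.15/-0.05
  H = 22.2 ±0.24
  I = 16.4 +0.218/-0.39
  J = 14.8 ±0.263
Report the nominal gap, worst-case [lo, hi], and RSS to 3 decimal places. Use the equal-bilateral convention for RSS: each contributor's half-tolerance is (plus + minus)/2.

Stack each dimension's contribution:
  +A: nom +24.100 → Σnom=24.100; wc +0.270/-0.247 → slack +0.270/-0.247; half-tol=0.259, Σhalf²=0.066822
  +B: nom +38.200 → Σnom=62.300; wc +0.101/-0.170 → slack +0.371/-0.417; half-tol=0.136, Σhalf²=0.085182
  -C: nom -37.100 → Σnom=25.200; wc +0.290/-0.070 → slack +0.661/-0.487; half-tol=0.180, Σhalf²=0.117582
  +D: nom +37.100 → Σnom=62.300; wc +0.440/-0.140 → slack +1.101/-0.627; half-tol=0.290, Σhalf²=0.201683
  -E: nom -45.470 → Σnom=16.830; wc +0.440/-0.201 → slack +1.541/-0.828; half-tol=0.321, Σhalf²=0.304403
  +F: nom +46.500 → Σnom=63.330; wc +0.310/-0.310 → slack +1.851/-1.138; half-tol=0.310, Σhalf²=0.400503
  -G: nom -13.600 → Σnom=49.730; wc +0.050/-0.150 → slack +1.901/-1.288; half-tol=0.100, Σhalf²=0.410503
  -H: nom -22.200 → Σnom=27.530; wc +0.240/-0.240 → slack +2.141/-1.528; half-tol=0.240, Σhalf²=0.468103
  -I: nom -16.400 → Σnom=11.130; wc +0.390/-0.218 → slack +2.531/-1.746; half-tol=0.304, Σhalf²=0.560519
  +J: nom +14.800 → Σnom=25.930; wc +0.263/-0.263 → slack +2.794/-2.009; half-tol=0.263, Σhalf²=0.629688
Nominal = 25.930. Worst-case = [25.930 - 2.009, 25.930 + 2.794] = [23.921, 28.724]. RSS = √0.629688 = 0.794.

nominal=25.930 wc=[23.921,28.724] rss=0.794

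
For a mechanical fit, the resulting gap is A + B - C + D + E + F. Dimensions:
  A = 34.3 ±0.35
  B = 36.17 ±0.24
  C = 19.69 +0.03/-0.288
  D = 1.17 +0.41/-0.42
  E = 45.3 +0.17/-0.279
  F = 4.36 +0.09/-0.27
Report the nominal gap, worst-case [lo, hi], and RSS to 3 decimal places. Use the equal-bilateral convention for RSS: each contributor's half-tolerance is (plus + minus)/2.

nominal=101.610 wc=[100.021,103.158] rss=0.679

Stack each dimension's contribution:
  +A: nom +34.300 → Σnom=34.300; wc +0.350/-0.350 → slack +0.350/-0.350; half-tol=0.350, Σhalf²=0.122500
  +B: nom +36.170 → Σnom=70.470; wc +0.240/-0.240 → slack +0.590/-0.590; half-tol=0.240, Σhalf²=0.180100
  -C: nom -19.690 → Σnom=50.780; wc +0.288/-0.030 → slack +0.878/-0.620; half-tol=0.159, Σhalf²=0.205381
  +D: nom +1.170 → Σnom=51.950; wc +0.410/-0.420 → slack +1.288/-1.040; half-tol=0.415, Σhalf²=0.377606
  +E: nom +45.300 → Σnom=97.250; wc +0.170/-0.279 → slack +1.458/-1.319; half-tol=0.225, Σhalf²=0.428006
  +F: nom +4.360 → Σnom=101.610; wc +0.090/-0.270 → slack +1.548/-1.589; half-tol=0.180, Σhalf²=0.460406
Nominal = 101.610. Worst-case = [101.610 - 1.589, 101.610 + 1.548] = [100.021, 103.158]. RSS = √0.460406 = 0.679.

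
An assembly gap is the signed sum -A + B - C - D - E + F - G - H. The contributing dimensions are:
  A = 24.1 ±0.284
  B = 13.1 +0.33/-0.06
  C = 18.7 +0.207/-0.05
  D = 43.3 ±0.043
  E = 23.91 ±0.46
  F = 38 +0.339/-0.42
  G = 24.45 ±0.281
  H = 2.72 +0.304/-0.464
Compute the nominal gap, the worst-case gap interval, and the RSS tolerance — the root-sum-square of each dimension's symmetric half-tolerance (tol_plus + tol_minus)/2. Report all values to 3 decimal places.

nominal=-86.080 wc=[-88.139,-83.829] rss=0.848

Stack each dimension's contribution:
  -A: nom -24.100 → Σnom=-24.100; wc +0.284/-0.284 → slack +0.284/-0.284; half-tol=0.284, Σhalf²=0.080656
  +B: nom +13.100 → Σnom=-11.000; wc +0.330/-0.060 → slack +0.614/-0.344; half-tol=0.195, Σhalf²=0.118681
  -C: nom -18.700 → Σnom=-29.700; wc +0.050/-0.207 → slack +0.664/-0.551; half-tol=0.129, Σhalf²=0.135193
  -D: nom -43.300 → Σnom=-73.000; wc +0.043/-0.043 → slack +0.707/-0.594; half-tol=0.043, Σhalf²=0.137042
  -E: nom -23.910 → Σnom=-96.910; wc +0.460/-0.460 → slack +1.167/-1.054; half-tol=0.460, Σhalf²=0.348642
  +F: nom +38.000 → Σnom=-58.910; wc +0.339/-0.420 → slack +1.506/-1.474; half-tol=0.380, Σhalf²=0.492663
  -G: nom -24.450 → Σnom=-83.360; wc +0.281/-0.281 → slack +1.787/-1.755; half-tol=0.281, Σhalf²=0.571624
  -H: nom -2.720 → Σnom=-86.080; wc +0.464/-0.304 → slack +2.251/-2.059; half-tol=0.384, Σhalf²=0.719080
Nominal = -86.080. Worst-case = [-86.080 - 2.059, -86.080 + 2.251] = [-88.139, -83.829]. RSS = √0.719080 = 0.848.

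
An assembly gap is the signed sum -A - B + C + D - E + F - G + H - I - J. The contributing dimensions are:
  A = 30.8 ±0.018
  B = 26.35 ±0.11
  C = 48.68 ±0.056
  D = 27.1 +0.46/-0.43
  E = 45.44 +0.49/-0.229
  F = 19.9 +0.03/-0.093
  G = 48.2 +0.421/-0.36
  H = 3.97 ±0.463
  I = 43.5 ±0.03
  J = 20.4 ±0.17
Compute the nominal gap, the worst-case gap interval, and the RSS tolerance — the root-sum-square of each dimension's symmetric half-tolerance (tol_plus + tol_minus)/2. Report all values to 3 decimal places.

nominal=-115.040 wc=[-117.321,-113.114] rss=0.862

Stack each dimension's contribution:
  -A: nom -30.800 → Σnom=-30.800; wc +0.018/-0.018 → slack +0.018/-0.018; half-tol=0.018, Σhalf²=0.000324
  -B: nom -26.350 → Σnom=-57.150; wc +0.110/-0.110 → slack +0.128/-0.128; half-tol=0.110, Σhalf²=0.012424
  +C: nom +48.680 → Σnom=-8.470; wc +0.056/-0.056 → slack +0.184/-0.184; half-tol=0.056, Σhalf²=0.015560
  +D: nom +27.100 → Σnom=18.630; wc +0.460/-0.430 → slack +0.644/-0.614; half-tol=0.445, Σhalf²=0.213585
  -E: nom -45.440 → Σnom=-26.810; wc +0.229/-0.490 → slack +0.873/-1.104; half-tol=0.359, Σhalf²=0.342825
  +F: nom +19.900 → Σnom=-6.910; wc +0.030/-0.093 → slack +0.903/-1.197; half-tol=0.061, Σhalf²=0.346607
  -G: nom -48.200 → Σnom=-55.110; wc +0.360/-0.421 → slack +1.263/-1.618; half-tol=0.390, Σhalf²=0.499098
  +H: nom +3.970 → Σnom=-51.140; wc +0.463/-0.463 → slack +1.726/-2.081; half-tol=0.463, Σhalf²=0.713467
  -I: nom -43.500 → Σnom=-94.640; wc +0.030/-0.030 → slack +1.756/-2.111; half-tol=0.030, Σhalf²=0.714367
  -J: nom -20.400 → Σnom=-115.040; wc +0.170/-0.170 → slack +1.926/-2.281; half-tol=0.170, Σhalf²=0.743267
Nominal = -115.040. Worst-case = [-115.040 - 2.281, -115.040 + 1.926] = [-117.321, -113.114]. RSS = √0.743267 = 0.862.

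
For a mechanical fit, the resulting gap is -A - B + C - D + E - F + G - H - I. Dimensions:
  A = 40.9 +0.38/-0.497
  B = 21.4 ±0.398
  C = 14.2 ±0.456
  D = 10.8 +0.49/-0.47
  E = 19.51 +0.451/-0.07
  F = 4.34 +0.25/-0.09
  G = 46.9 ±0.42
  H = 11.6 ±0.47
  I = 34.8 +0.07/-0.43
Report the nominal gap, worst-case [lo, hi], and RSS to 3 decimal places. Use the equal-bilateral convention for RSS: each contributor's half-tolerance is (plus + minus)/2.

nominal=-43.230 wc=[-46.234,-39.548] rss=1.160

Stack each dimension's contribution:
  -A: nom -40.900 → Σnom=-40.900; wc +0.497/-0.380 → slack +0.497/-0.380; half-tol=0.439, Σhalf²=0.192282
  -B: nom -21.400 → Σnom=-62.300; wc +0.398/-0.398 → slack +0.895/-0.778; half-tol=0.398, Σhalf²=0.350686
  +C: nom +14.200 → Σnom=-48.100; wc +0.456/-0.456 → slack +1.351/-1.234; half-tol=0.456, Σhalf²=0.558622
  -D: nom -10.800 → Σnom=-58.900; wc +0.470/-0.490 → slack +1.821/-1.724; half-tol=0.480, Σhalf²=0.789022
  +E: nom +19.510 → Σnom=-39.390; wc +0.451/-0.070 → slack +2.272/-1.794; half-tol=0.261, Σhalf²=0.856882
  -F: nom -4.340 → Σnom=-43.730; wc +0.090/-0.250 → slack +2.362/-2.044; half-tol=0.170, Σhalf²=0.885783
  +G: nom +46.900 → Σnom=3.170; wc +0.420/-0.420 → slack +2.782/-2.464; half-tol=0.420, Σhalf²=1.062183
  -H: nom -11.600 → Σnom=-8.430; wc +0.470/-0.470 → slack +3.252/-2.934; half-tol=0.470, Σhalf²=1.283082
  -I: nom -34.800 → Σnom=-43.230; wc +0.430/-0.070 → slack +3.682/-3.004; half-tol=0.250, Σhalf²=1.345582
Nominal = -43.230. Worst-case = [-43.230 - 3.004, -43.230 + 3.682] = [-46.234, -39.548]. RSS = √1.345582 = 1.160.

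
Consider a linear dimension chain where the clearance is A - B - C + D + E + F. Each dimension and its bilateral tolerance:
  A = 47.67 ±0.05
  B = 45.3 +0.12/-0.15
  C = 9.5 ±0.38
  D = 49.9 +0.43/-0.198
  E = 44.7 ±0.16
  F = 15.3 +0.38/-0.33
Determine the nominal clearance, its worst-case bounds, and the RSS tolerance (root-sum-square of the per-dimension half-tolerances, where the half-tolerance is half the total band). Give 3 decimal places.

nominal=102.770 wc=[101.532,104.320] rss=0.644

Stack each dimension's contribution:
  +A: nom +47.670 → Σnom=47.670; wc +0.050/-0.050 → slack +0.050/-0.050; half-tol=0.050, Σhalf²=0.002500
  -B: nom -45.300 → Σnom=2.370; wc +0.150/-0.120 → slack +0.200/-0.170; half-tol=0.135, Σhalf²=0.020725
  -C: nom -9.500 → Σnom=-7.130; wc +0.380/-0.380 → slack +0.580/-0.550; half-tol=0.380, Σhalf²=0.165125
  +D: nom +49.900 → Σnom=42.770; wc +0.430/-0.198 → slack +1.010/-0.748; half-tol=0.314, Σhalf²=0.263721
  +E: nom +44.700 → Σnom=87.470; wc +0.160/-0.160 → slack +1.170/-0.908; half-tol=0.160, Σhalf²=0.289321
  +F: nom +15.300 → Σnom=102.770; wc +0.380/-0.330 → slack +1.550/-1.238; half-tol=0.355, Σhalf²=0.415346
Nominal = 102.770. Worst-case = [102.770 - 1.238, 102.770 + 1.550] = [101.532, 104.320]. RSS = √0.415346 = 0.644.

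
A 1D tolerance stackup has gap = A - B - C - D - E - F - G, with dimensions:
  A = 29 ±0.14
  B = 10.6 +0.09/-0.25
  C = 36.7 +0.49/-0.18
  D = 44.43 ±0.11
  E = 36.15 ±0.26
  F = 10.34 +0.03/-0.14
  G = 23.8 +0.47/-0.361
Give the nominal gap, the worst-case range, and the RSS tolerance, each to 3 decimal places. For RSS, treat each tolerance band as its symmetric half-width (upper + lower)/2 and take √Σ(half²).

Stack each dimension's contribution:
  +A: nom +29.000 → Σnom=29.000; wc +0.140/-0.140 → slack +0.140/-0.140; half-tol=0.140, Σhalf²=0.019600
  -B: nom -10.600 → Σnom=18.400; wc +0.250/-0.090 → slack +0.390/-0.230; half-tol=0.170, Σhalf²=0.048500
  -C: nom -36.700 → Σnom=-18.300; wc +0.180/-0.490 → slack +0.570/-0.720; half-tol=0.335, Σhalf²=0.160725
  -D: nom -44.430 → Σnom=-62.730; wc +0.110/-0.110 → slack +0.680/-0.830; half-tol=0.110, Σhalf²=0.172825
  -E: nom -36.150 → Σnom=-98.880; wc +0.260/-0.260 → slack +0.940/-1.090; half-tol=0.260, Σhalf²=0.240425
  -F: nom -10.340 → Σnom=-109.220; wc +0.140/-0.030 → slack +1.080/-1.120; half-tol=0.085, Σhalf²=0.247650
  -G: nom -23.800 → Σnom=-133.020; wc +0.361/-0.470 → slack +1.441/-1.590; half-tol=0.415, Σhalf²=0.420290
Nominal = -133.020. Worst-case = [-133.020 - 1.590, -133.020 + 1.441] = [-134.610, -131.579]. RSS = √0.420290 = 0.648.

nominal=-133.020 wc=[-134.610,-131.579] rss=0.648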